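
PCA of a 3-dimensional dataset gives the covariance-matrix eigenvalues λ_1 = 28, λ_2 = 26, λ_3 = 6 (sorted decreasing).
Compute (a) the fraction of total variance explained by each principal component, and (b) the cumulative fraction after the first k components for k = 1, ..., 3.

Step 1 — total variance = trace(Sigma) = Σ λ_i = 28 + 26 + 6 = 60.

Step 2 — fraction explained by component i = λ_i / Σ λ:
  PC1: 28/60 = 0.4667
  PC2: 26/60 = 0.4333
  PC3: 6/60 = 0.1

Step 3 — cumulative fraction after k components = (λ_1 + ... + λ_k) / Σ λ:
  k = 1: 28/60 = 0.4667
  k = 2: (28 + 26)/60 = 54/60 = 0.9
  k = 3: (28 + 26 + 6)/60 = 60/60 = 1

Summary (fraction, with percent):

explained: PC1 0.4667 (46.67%), PC2 0.4333 (43.33%), PC3 0.1 (10%);  cumulative: 0.4667, 0.9, 1


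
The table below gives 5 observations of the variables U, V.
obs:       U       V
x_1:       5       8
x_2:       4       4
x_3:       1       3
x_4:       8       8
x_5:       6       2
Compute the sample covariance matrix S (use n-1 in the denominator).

Step 1 — column means:
  mean(U) = (5 + 4 + 1 + 8 + 6) / 5 = 24/5 = 4.8
  mean(V) = (8 + 4 + 3 + 8 + 2) / 5 = 25/5 = 5

Step 2 — sample covariance S[i,j] = (1/(n-1)) · Σ_k (x_{k,i} - mean_i) · (x_{k,j} - mean_j), with n-1 = 4.
  S[U,U] = ((0.2)·(0.2) + (-0.8)·(-0.8) + (-3.8)·(-3.8) + (3.2)·(3.2) + (1.2)·(1.2)) / 4 = 26.8/4 = 6.7
  S[U,V] = ((0.2)·(3) + (-0.8)·(-1) + (-3.8)·(-2) + (3.2)·(3) + (1.2)·(-3)) / 4 = 15/4 = 3.75
  S[V,V] = ((3)·(3) + (-1)·(-1) + (-2)·(-2) + (3)·(3) + (-3)·(-3)) / 4 = 32/4 = 8

S is symmetric (S[j,i] = S[i,j]). Assembling:

S = [[6.7, 3.75],
 [3.75, 8]]


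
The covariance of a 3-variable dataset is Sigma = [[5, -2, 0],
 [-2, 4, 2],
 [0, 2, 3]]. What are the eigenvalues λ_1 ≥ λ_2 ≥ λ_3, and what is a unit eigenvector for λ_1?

Step 1 — characteristic polynomial p(λ) = det(λI - Sigma) = λ³ - tr·λ² + c_1·λ - det, where tr = trace, c_1 = sum of the principal 2×2 minors, det = det(Sigma):
  tr = 5 + 4 + 3 = 12,
  c_1 = (5·4 - (-2)²) + (5·3 - (0)²) + (4·3 - (2)²) = 16 + 15 + 8 = 39,
  det = 5·(4·3 - (2)²) - (-2)·((-2)·3 - (2)·(0)) + (0)·((-2)·(2) - 4·(0)) = 5·(8) - (-2)·(-6) + (0)·(-4) = 28.
  So p(λ) = λ³ - 12λ² + 39λ - 28.
Step 2 — look for an integer root (rational root theorem: any rational root is an integer divisor of 28). Testing λ = 1:
  p(1) = 1 - 12 + 39 - 28 = 0  ✓
  Dividing out (λ - 1): p(λ) = (λ - 1)(λ² - 11λ + 28).
Step 3 — remaining eigenvalues from the quadratic λ² - 11λ + 28 = 0:
  Δ = 11² - 4·28 = 121 - 112 = 9,  λ = (11 ± √9)/2 = (11 ± 3)/2 = 7 or 4.
  Sorted: λ_1 = 7,  λ_2 = 4,  λ_3 = 1  (check: sum = 12 = tr ✓).

Step 4 — unit eigenvector for λ_1 = 7: v spans the null space of (Sigma - λ_1 I), whose rows are
  r_1 = (-2, -2, 0),  r_2 = (-2, -3, 2),  r_3 = (0, 2, -4).
  v is orthogonal to every row, so take v ∝ r_1 × r_2 = ((-2)·(2) - (0)·(-3), (0)·(-2) - (-2)·(2), (-2)·(-3) - (-2)·(-2)) = (-4, 4, 2).
  Rescale (divide by 2; multiply by -1 so the first nonzero entry is positive): u = (2, -2, -1).
  ||u|| = √((2)² + (-2)² + (-1)²) = √(9) = 3,  v_1 = u/||u|| ≈ (0.6667, -0.6667, -0.3333) (||v_1|| = 1).

λ_1 = 7,  λ_2 = 4,  λ_3 = 1;  v_1 ≈ (0.6667, -0.6667, -0.3333)


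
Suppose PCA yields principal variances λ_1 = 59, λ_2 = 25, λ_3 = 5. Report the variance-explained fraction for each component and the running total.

Step 1 — total variance = trace(Sigma) = Σ λ_i = 59 + 25 + 5 = 89.

Step 2 — fraction explained by component i = λ_i / Σ λ:
  PC1: 59/89 = 0.6629
  PC2: 25/89 = 0.2809
  PC3: 5/89 = 0.0562

Step 3 — cumulative fraction after k components = (λ_1 + ... + λ_k) / Σ λ:
  k = 1: 59/89 = 0.6629
  k = 2: (59 + 25)/89 = 84/89 = 0.9438
  k = 3: (59 + 25 + 5)/89 = 89/89 = 1

Summary (fraction, with percent):

explained: PC1 0.6629 (66.29%), PC2 0.2809 (28.09%), PC3 0.0562 (5.62%);  cumulative: 0.6629, 0.9438, 1


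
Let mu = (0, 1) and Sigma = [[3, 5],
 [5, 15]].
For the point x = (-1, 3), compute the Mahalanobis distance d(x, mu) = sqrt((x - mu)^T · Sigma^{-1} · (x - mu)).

Step 1 — centre the observation: (x - mu) = (-1, 2).

Step 2 — invert Sigma. det(Sigma) = 3·15 - (5)² = 20.
  Sigma^{-1} = (1/det) · [[d, -b], [-b, a]] = [[0.75, -0.25],
 [-0.25, 0.15]].

Step 3 — form the quadratic (x - mu)^T · Sigma^{-1} · (x - mu):
  Sigma^{-1} · (x - mu) = (-1.25, 0.55).
  (x - mu)^T · [Sigma^{-1} · (x - mu)] = (-1)·(-1.25) + (2)·(0.55) = 2.35.

Step 4 — take square root: d = √(2.35) ≈ 1.533.

d(x, mu) = √(2.35) ≈ 1.533


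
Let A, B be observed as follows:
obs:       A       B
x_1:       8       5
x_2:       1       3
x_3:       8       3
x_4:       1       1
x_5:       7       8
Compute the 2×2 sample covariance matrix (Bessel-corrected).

Step 1 — column means:
  mean(A) = (8 + 1 + 8 + 1 + 7) / 5 = 25/5 = 5
  mean(B) = (5 + 3 + 3 + 1 + 8) / 5 = 20/5 = 4

Step 2 — sample covariance S[i,j] = (1/(n-1)) · Σ_k (x_{k,i} - mean_i) · (x_{k,j} - mean_j), with n-1 = 4.
  S[A,A] = ((3)·(3) + (-4)·(-4) + (3)·(3) + (-4)·(-4) + (2)·(2)) / 4 = 54/4 = 13.5
  S[A,B] = ((3)·(1) + (-4)·(-1) + (3)·(-1) + (-4)·(-3) + (2)·(4)) / 4 = 24/4 = 6
  S[B,B] = ((1)·(1) + (-1)·(-1) + (-1)·(-1) + (-3)·(-3) + (4)·(4)) / 4 = 28/4 = 7

S is symmetric (S[j,i] = S[i,j]). Assembling:

S = [[13.5, 6],
 [6, 7]]


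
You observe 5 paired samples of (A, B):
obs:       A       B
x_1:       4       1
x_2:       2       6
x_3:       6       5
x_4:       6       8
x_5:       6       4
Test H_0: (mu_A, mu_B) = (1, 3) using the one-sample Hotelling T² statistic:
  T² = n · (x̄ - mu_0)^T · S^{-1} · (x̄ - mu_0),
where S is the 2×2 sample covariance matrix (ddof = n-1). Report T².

Step 1 — sample mean vector:
  mean(A) = (4 + 2 + 6 + 6 + 6) / 5 = 24/5 = 4.8
  mean(B) = (1 + 6 + 5 + 8 + 4) / 5 = 24/5 = 4.8
  x̄ = (4.8, 4.8),  deviation x̄ - mu_0 = (4.8, 4.8) - (1, 3) = (3.8, 1.8).

Step 2 — sample covariance matrix, S[i,j] = (1/(n-1)) · Σ_k (x_{k,i} - mean_i) · (x_{k,j} - mean_j), divisor n-1 = 4:
  S[A,A] = ((-0.8)·(-0.8) + (-2.8)·(-2.8) + (1.2)·(1.2) + (1.2)·(1.2) + (1.2)·(1.2)) / 4 = 12.8/4 = 3.2
  S[A,B] = ((-0.8)·(-3.8) + (-2.8)·(1.2) + (1.2)·(0.2) + (1.2)·(3.2) + (1.2)·(-0.8)) / 4 = 2.8/4 = 0.7
  S[B,B] = ((-3.8)·(-3.8) + (1.2)·(1.2) + (0.2)·(0.2) + (3.2)·(3.2) + (-0.8)·(-0.8)) / 4 = 26.8/4 = 6.7
  S = [[3.2, 0.7],
 [0.7, 6.7]].

Step 3 — invert S. det(S) = 3.2·6.7 - (0.7)² = 20.95.
  S^{-1} = (1/det) · [[d, -b], [-b, a]] = [[0.3198, -0.0334],
 [-0.0334, 0.1527]].

Step 4 — quadratic form (x̄ - mu_0)^T · S^{-1} · (x̄ - mu_0):
  S^{-1} · (x̄ - mu_0) = (1.1551, 0.148),
  (x̄ - mu_0)^T · [...] = (3.8)·(1.1551) + (1.8)·(0.148) = 4.6558.

Step 5 — scale by n: T² = 5 · 4.6558 = 23.2792.

T² ≈ 23.2792


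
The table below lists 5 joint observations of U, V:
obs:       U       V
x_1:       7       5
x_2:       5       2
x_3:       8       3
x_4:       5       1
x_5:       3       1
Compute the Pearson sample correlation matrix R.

Step 1 — column means:
  mean(U) = (7 + 5 + 8 + 5 + 3) / 5 = 28/5 = 5.6
  mean(V) = (5 + 2 + 3 + 1 + 1) / 5 = 12/5 = 2.4

Step 2 — sample variances and covariances s[i,j] = (1/(n-1)) · Σ_k (x_{k,i} - mean_i) · (x_{k,j} - mean_j), with n-1 = 4:
  s[U,U] = ((1.4)·(1.4) + (-0.6)·(-0.6) + (2.4)·(2.4) + (-0.6)·(-0.6) + (-2.6)·(-2.6)) / 4 = 15.2/4 = 3.8
  s[U,V] = ((1.4)·(2.6) + (-0.6)·(-0.4) + (2.4)·(0.6) + (-0.6)·(-1.4) + (-2.6)·(-1.4)) / 4 = 9.8/4 = 2.45
  s[V,V] = ((2.6)·(2.6) + (-0.4)·(-0.4) + (0.6)·(0.6) + (-1.4)·(-1.4) + (-1.4)·(-1.4)) / 4 = 11.2/4 = 2.8
  Sample standard deviations s_i = √(s[i,i]):
  s(U) = √(3.8) = 1.9494
  s(V) = √(2.8) = 1.6733

Step 3 — r_{ij} = s_{ij} / (s_i · s_j):
  r[U,U] = 1 (diagonal).
  r[U,V] = 2.45 / (1.9494 · 1.6733) = 2.45 / 3.2619 = 0.7511
  r[V,V] = 1 (diagonal).

R is symmetric with unit diagonal. Assembling:

R = [[1, 0.7511],
 [0.7511, 1]]


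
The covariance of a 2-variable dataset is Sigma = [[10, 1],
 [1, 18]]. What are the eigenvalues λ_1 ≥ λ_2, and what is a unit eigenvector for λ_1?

Step 1 — characteristic polynomial of 2×2 Sigma:
  det(Sigma - λI) = λ² - trace · λ + det = 0.
  trace = 10 + 18 = 28, det = 10·18 - (1)² = 179.
Step 2 — discriminant:
  Δ = trace² - 4·det = 784 - 716 = 68.
Step 3 — eigenvalues:
  λ = (trace ± √Δ)/2 = (28 ± 8.2462)/2,
  λ_1 = 18.1231,  λ_2 = 9.8769.

Step 4 — unit eigenvector for λ_1: solve (Sigma - λ_1 I)v = 0. First row:
  (10 - 18.1231)·v_x + (1)·v_y = 0, i.e. (-8.1231)·v_x + (1)·v_y = 0,
  so v ∝ (b, λ_1 - a) = (1, 8.1231) = u.
  ||u|| = √((1)² + (8.1231)²) = √(66.9848) ≈ 8.1844,
  v_1 = u/||u|| ≈ (0.1222, 0.9925) (||v_1|| = 1).

λ_1 = 18.1231,  λ_2 = 9.8769;  v_1 ≈ (0.1222, 0.9925)


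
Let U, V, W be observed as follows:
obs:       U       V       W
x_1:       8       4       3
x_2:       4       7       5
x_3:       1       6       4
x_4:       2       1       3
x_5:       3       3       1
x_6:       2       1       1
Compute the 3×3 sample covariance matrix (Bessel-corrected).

Step 1 — column means:
  mean(U) = (8 + 4 + 1 + 2 + 3 + 2) / 6 = 20/6 = 3.3333
  mean(V) = (4 + 7 + 6 + 1 + 3 + 1) / 6 = 22/6 = 3.6667
  mean(W) = (3 + 5 + 4 + 3 + 1 + 1) / 6 = 17/6 = 2.8333

Step 2 — sample covariance S[i,j] = (1/(n-1)) · Σ_k (x_{k,i} - mean_i) · (x_{k,j} - mean_j), with n-1 = 5.
  S[U,U] = ((4.6667)·(4.6667) + (0.6667)·(0.6667) + (-2.3333)·(-2.3333) + (-1.3333)·(-1.3333) + (-0.3333)·(-0.3333) + (-1.3333)·(-1.3333)) / 5 = 31.3333/5 = 6.2667
  S[U,V] = ((4.6667)·(0.3333) + (0.6667)·(3.3333) + (-2.3333)·(2.3333) + (-1.3333)·(-2.6667) + (-0.3333)·(-0.6667) + (-1.3333)·(-2.6667)) / 5 = 5.6667/5 = 1.1333
  S[U,W] = ((4.6667)·(0.1667) + (0.6667)·(2.1667) + (-2.3333)·(1.1667) + (-1.3333)·(0.1667) + (-0.3333)·(-1.8333) + (-1.3333)·(-1.8333)) / 5 = 2.3333/5 = 0.4667
  S[V,V] = ((0.3333)·(0.3333) + (3.3333)·(3.3333) + (2.3333)·(2.3333) + (-2.6667)·(-2.6667) + (-0.6667)·(-0.6667) + (-2.6667)·(-2.6667)) / 5 = 31.3333/5 = 6.2667
  S[V,W] = ((0.3333)·(0.1667) + (3.3333)·(2.1667) + (2.3333)·(1.1667) + (-2.6667)·(0.1667) + (-0.6667)·(-1.8333) + (-2.6667)·(-1.8333)) / 5 = 15.6667/5 = 3.1333
  S[W,W] = ((0.1667)·(0.1667) + (2.1667)·(2.1667) + (1.1667)·(1.1667) + (0.1667)·(0.1667) + (-1.8333)·(-1.8333) + (-1.8333)·(-1.8333)) / 5 = 12.8333/5 = 2.5667

S is symmetric (S[j,i] = S[i,j]). Assembling:

S = [[6.2667, 1.1333, 0.4667],
 [1.1333, 6.2667, 3.1333],
 [0.4667, 3.1333, 2.5667]]


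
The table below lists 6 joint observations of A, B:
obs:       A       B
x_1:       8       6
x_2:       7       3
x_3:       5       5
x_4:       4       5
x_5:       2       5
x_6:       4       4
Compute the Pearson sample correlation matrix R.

Step 1 — column means:
  mean(A) = (8 + 7 + 5 + 4 + 2 + 4) / 6 = 30/6 = 5
  mean(B) = (6 + 3 + 5 + 5 + 5 + 4) / 6 = 28/6 = 4.6667

Step 2 — sample variances and covariances s[i,j] = (1/(n-1)) · Σ_k (x_{k,i} - mean_i) · (x_{k,j} - mean_j), with n-1 = 5:
  s[A,A] = ((3)·(3) + (2)·(2) + (0)·(0) + (-1)·(-1) + (-3)·(-3) + (-1)·(-1)) / 5 = 24/5 = 4.8
  s[A,B] = ((3)·(1.3333) + (2)·(-1.6667) + (0)·(0.3333) + (-1)·(0.3333) + (-3)·(0.3333) + (-1)·(-0.6667)) / 5 = 0/5 = 0
  s[B,B] = ((1.3333)·(1.3333) + (-1.6667)·(-1.6667) + (0.3333)·(0.3333) + (0.3333)·(0.3333) + (0.3333)·(0.3333) + (-0.6667)·(-0.6667)) / 5 = 5.3333/5 = 1.0667
  Sample standard deviations s_i = √(s[i,i]):
  s(A) = √(4.8) = 2.1909
  s(B) = √(1.0667) = 1.0328

Step 3 — r_{ij} = s_{ij} / (s_i · s_j):
  r[A,A] = 1 (diagonal).
  r[A,B] = 0 / (2.1909 · 1.0328) = 0 / 2.2627 = 0
  r[B,B] = 1 (diagonal).

R is symmetric with unit diagonal. Assembling:

R = [[1, 0],
 [0, 1]]


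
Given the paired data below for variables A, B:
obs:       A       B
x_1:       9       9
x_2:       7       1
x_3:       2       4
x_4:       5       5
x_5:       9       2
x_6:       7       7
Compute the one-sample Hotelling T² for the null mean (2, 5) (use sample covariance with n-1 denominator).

Step 1 — sample mean vector:
  mean(A) = (9 + 7 + 2 + 5 + 9 + 7) / 6 = 39/6 = 6.5
  mean(B) = (9 + 1 + 4 + 5 + 2 + 7) / 6 = 28/6 = 4.6667
  x̄ = (6.5, 4.6667),  deviation x̄ - mu_0 = (6.5, 4.6667) - (2, 5) = (4.5, -0.3333).

Step 2 — sample covariance matrix, S[i,j] = (1/(n-1)) · Σ_k (x_{k,i} - mean_i) · (x_{k,j} - mean_j), divisor n-1 = 5:
  S[A,A] = ((2.5)·(2.5) + (0.5)·(0.5) + (-4.5)·(-4.5) + (-1.5)·(-1.5) + (2.5)·(2.5) + (0.5)·(0.5)) / 5 = 35.5/5 = 7.1
  S[A,B] = ((2.5)·(4.3333) + (0.5)·(-3.6667) + (-4.5)·(-0.6667) + (-1.5)·(0.3333) + (2.5)·(-2.6667) + (0.5)·(2.3333)) / 5 = 6/5 = 1.2
  S[B,B] = ((4.3333)·(4.3333) + (-3.6667)·(-3.6667) + (-0.6667)·(-0.6667) + (0.3333)·(0.3333) + (-2.6667)·(-2.6667) + (2.3333)·(2.3333)) / 5 = 45.3333/5 = 9.0667
  S = [[7.1, 1.2],
 [1.2, 9.0667]].

Step 3 — invert S. det(S) = 7.1·9.0667 - (1.2)² = 62.9333.
  S^{-1} = (1/det) · [[d, -b], [-b, a]] = [[0.1441, -0.0191],
 [-0.0191, 0.1128]].

Step 4 — quadratic form (x̄ - mu_0)^T · S^{-1} · (x̄ - mu_0):
  S^{-1} · (x̄ - mu_0) = (0.6547, -0.1234),
  (x̄ - mu_0)^T · [...] = (4.5)·(0.6547) + (-0.3333)·(-0.1234) = 2.9871.

Step 5 — scale by n: T² = 6 · 2.9871 = 17.9227.

T² ≈ 17.9227


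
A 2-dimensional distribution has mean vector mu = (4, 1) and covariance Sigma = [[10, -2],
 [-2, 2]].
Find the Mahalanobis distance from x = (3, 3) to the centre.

Step 1 — centre the observation: (x - mu) = (-1, 2).

Step 2 — invert Sigma. det(Sigma) = 10·2 - (-2)² = 16.
  Sigma^{-1} = (1/det) · [[d, -b], [-b, a]] = [[0.125, 0.125],
 [0.125, 0.625]].

Step 3 — form the quadratic (x - mu)^T · Sigma^{-1} · (x - mu):
  Sigma^{-1} · (x - mu) = (0.125, 1.125).
  (x - mu)^T · [Sigma^{-1} · (x - mu)] = (-1)·(0.125) + (2)·(1.125) = 2.125.

Step 4 — take square root: d = √(2.125) ≈ 1.4577.

d(x, mu) = √(2.125) ≈ 1.4577


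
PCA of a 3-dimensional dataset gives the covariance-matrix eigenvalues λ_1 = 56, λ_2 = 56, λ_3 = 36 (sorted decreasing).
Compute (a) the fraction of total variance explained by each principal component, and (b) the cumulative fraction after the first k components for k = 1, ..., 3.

Step 1 — total variance = trace(Sigma) = Σ λ_i = 56 + 56 + 36 = 148.

Step 2 — fraction explained by component i = λ_i / Σ λ:
  PC1: 56/148 = 0.3784
  PC2: 56/148 = 0.3784
  PC3: 36/148 = 0.2432

Step 3 — cumulative fraction after k components = (λ_1 + ... + λ_k) / Σ λ:
  k = 1: 56/148 = 0.3784
  k = 2: (56 + 56)/148 = 112/148 = 0.7568
  k = 3: (56 + 56 + 36)/148 = 148/148 = 1

Summary (fraction, with percent):

explained: PC1 0.3784 (37.84%), PC2 0.3784 (37.84%), PC3 0.2432 (24.32%);  cumulative: 0.3784, 0.7568, 1


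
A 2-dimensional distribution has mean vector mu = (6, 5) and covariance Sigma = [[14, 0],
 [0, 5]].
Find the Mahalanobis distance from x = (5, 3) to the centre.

Step 1 — centre the observation: (x - mu) = (-1, -2).

Step 2 — invert Sigma. det(Sigma) = 14·5 - (0)² = 70.
  Sigma^{-1} = (1/det) · [[d, -b], [-b, a]] = [[0.0714, 0],
 [0, 0.2]].

Step 3 — form the quadratic (x - mu)^T · Sigma^{-1} · (x - mu):
  Sigma^{-1} · (x - mu) = (-0.0714, -0.4).
  (x - mu)^T · [Sigma^{-1} · (x - mu)] = (-1)·(-0.0714) + (-2)·(-0.4) = 0.8714.

Step 4 — take square root: d = √(0.8714) ≈ 0.9335.

d(x, mu) = √(0.8714) ≈ 0.9335


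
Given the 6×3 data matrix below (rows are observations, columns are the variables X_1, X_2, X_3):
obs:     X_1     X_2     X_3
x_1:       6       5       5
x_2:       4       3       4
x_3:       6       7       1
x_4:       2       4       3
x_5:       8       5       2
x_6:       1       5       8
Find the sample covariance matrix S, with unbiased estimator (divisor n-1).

Step 1 — column means:
  mean(X_1) = (6 + 4 + 6 + 2 + 8 + 1) / 6 = 27/6 = 4.5
  mean(X_2) = (5 + 3 + 7 + 4 + 5 + 5) / 6 = 29/6 = 4.8333
  mean(X_3) = (5 + 4 + 1 + 3 + 2 + 8) / 6 = 23/6 = 3.8333

Step 2 — sample covariance S[i,j] = (1/(n-1)) · Σ_k (x_{k,i} - mean_i) · (x_{k,j} - mean_j), with n-1 = 5.
  S[X_1,X_1] = ((1.5)·(1.5) + (-0.5)·(-0.5) + (1.5)·(1.5) + (-2.5)·(-2.5) + (3.5)·(3.5) + (-3.5)·(-3.5)) / 5 = 35.5/5 = 7.1
  S[X_1,X_2] = ((1.5)·(0.1667) + (-0.5)·(-1.8333) + (1.5)·(2.1667) + (-2.5)·(-0.8333) + (3.5)·(0.1667) + (-3.5)·(0.1667)) / 5 = 6.5/5 = 1.3
  S[X_1,X_3] = ((1.5)·(1.1667) + (-0.5)·(0.1667) + (1.5)·(-2.8333) + (-2.5)·(-0.8333) + (3.5)·(-1.8333) + (-3.5)·(4.1667)) / 5 = -21.5/5 = -4.3
  S[X_2,X_2] = ((0.1667)·(0.1667) + (-1.8333)·(-1.8333) + (2.1667)·(2.1667) + (-0.8333)·(-0.8333) + (0.1667)·(0.1667) + (0.1667)·(0.1667)) / 5 = 8.8333/5 = 1.7667
  S[X_2,X_3] = ((0.1667)·(1.1667) + (-1.8333)·(0.1667) + (2.1667)·(-2.8333) + (-0.8333)·(-0.8333) + (0.1667)·(-1.8333) + (0.1667)·(4.1667)) / 5 = -5.1667/5 = -1.0333
  S[X_3,X_3] = ((1.1667)·(1.1667) + (0.1667)·(0.1667) + (-2.8333)·(-2.8333) + (-0.8333)·(-0.8333) + (-1.8333)·(-1.8333) + (4.1667)·(4.1667)) / 5 = 30.8333/5 = 6.1667

S is symmetric (S[j,i] = S[i,j]). Assembling:

S = [[7.1, 1.3, -4.3],
 [1.3, 1.7667, -1.0333],
 [-4.3, -1.0333, 6.1667]]


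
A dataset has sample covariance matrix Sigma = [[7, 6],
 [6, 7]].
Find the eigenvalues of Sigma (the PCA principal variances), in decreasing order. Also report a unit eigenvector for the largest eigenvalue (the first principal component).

Step 1 — characteristic polynomial of 2×2 Sigma:
  det(Sigma - λI) = λ² - trace · λ + det = 0.
  trace = 7 + 7 = 14, det = 7·7 - (6)² = 13.
Step 2 — discriminant:
  Δ = trace² - 4·det = 196 - 52 = 144.
Step 3 — eigenvalues:
  λ = (trace ± √Δ)/2 = (14 ± 12)/2,
  λ_1 = 13,  λ_2 = 1.

Step 4 — unit eigenvector for λ_1: solve (Sigma - λ_1 I)v = 0. First row:
  (7 - 13)·v_x + (6)·v_y = 0, i.e. (-6)·v_x + (6)·v_y = 0,
  so v ∝ (b, λ_1 - a) = (6, 6) = u.
  ||u|| = √((6)² + (6)²) = √(72) ≈ 8.4853,
  v_1 = u/||u|| ≈ (0.7071, 0.7071) (||v_1|| = 1).

λ_1 = 13,  λ_2 = 1;  v_1 ≈ (0.7071, 0.7071)


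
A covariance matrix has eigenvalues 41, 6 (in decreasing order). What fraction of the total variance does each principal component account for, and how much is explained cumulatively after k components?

Step 1 — total variance = trace(Sigma) = Σ λ_i = 41 + 6 = 47.

Step 2 — fraction explained by component i = λ_i / Σ λ:
  PC1: 41/47 = 0.8723
  PC2: 6/47 = 0.1277

Step 3 — cumulative fraction after k components = (λ_1 + ... + λ_k) / Σ λ:
  k = 1: 41/47 = 0.8723
  k = 2: (41 + 6)/47 = 47/47 = 1

Summary (fraction, with percent):

explained: PC1 0.8723 (87.23%), PC2 0.1277 (12.77%);  cumulative: 0.8723, 1


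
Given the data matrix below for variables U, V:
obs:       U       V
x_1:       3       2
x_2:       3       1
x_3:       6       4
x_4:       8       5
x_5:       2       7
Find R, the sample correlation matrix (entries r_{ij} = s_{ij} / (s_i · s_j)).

Step 1 — column means:
  mean(U) = (3 + 3 + 6 + 8 + 2) / 5 = 22/5 = 4.4
  mean(V) = (2 + 1 + 4 + 5 + 7) / 5 = 19/5 = 3.8

Step 2 — sample variances and covariances s[i,j] = (1/(n-1)) · Σ_k (x_{k,i} - mean_i) · (x_{k,j} - mean_j), with n-1 = 4:
  s[U,U] = ((-1.4)·(-1.4) + (-1.4)·(-1.4) + (1.6)·(1.6) + (3.6)·(3.6) + (-2.4)·(-2.4)) / 4 = 25.2/4 = 6.3
  s[U,V] = ((-1.4)·(-1.8) + (-1.4)·(-2.8) + (1.6)·(0.2) + (3.6)·(1.2) + (-2.4)·(3.2)) / 4 = 3.4/4 = 0.85
  s[V,V] = ((-1.8)·(-1.8) + (-2.8)·(-2.8) + (0.2)·(0.2) + (1.2)·(1.2) + (3.2)·(3.2)) / 4 = 22.8/4 = 5.7
  Sample standard deviations s_i = √(s[i,i]):
  s(U) = √(6.3) = 2.51
  s(V) = √(5.7) = 2.3875

Step 3 — r_{ij} = s_{ij} / (s_i · s_j):
  r[U,U] = 1 (diagonal).
  r[U,V] = 0.85 / (2.51 · 2.3875) = 0.85 / 5.9925 = 0.1418
  r[V,V] = 1 (diagonal).

R is symmetric with unit diagonal. Assembling:

R = [[1, 0.1418],
 [0.1418, 1]]


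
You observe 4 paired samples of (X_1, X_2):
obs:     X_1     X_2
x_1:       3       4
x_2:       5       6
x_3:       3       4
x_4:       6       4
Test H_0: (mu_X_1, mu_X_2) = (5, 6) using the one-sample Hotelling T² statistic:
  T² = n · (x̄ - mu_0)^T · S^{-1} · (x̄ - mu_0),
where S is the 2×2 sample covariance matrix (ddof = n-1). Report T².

Step 1 — sample mean vector:
  mean(X_1) = (3 + 5 + 3 + 6) / 4 = 17/4 = 4.25
  mean(X_2) = (4 + 6 + 4 + 4) / 4 = 18/4 = 4.5
  x̄ = (4.25, 4.5),  deviation x̄ - mu_0 = (4.25, 4.5) - (5, 6) = (-0.75, -1.5).

Step 2 — sample covariance matrix, S[i,j] = (1/(n-1)) · Σ_k (x_{k,i} - mean_i) · (x_{k,j} - mean_j), divisor n-1 = 3:
  S[X_1,X_1] = ((-1.25)·(-1.25) + (0.75)·(0.75) + (-1.25)·(-1.25) + (1.75)·(1.75)) / 3 = 6.75/3 = 2.25
  S[X_1,X_2] = ((-1.25)·(-0.5) + (0.75)·(1.5) + (-1.25)·(-0.5) + (1.75)·(-0.5)) / 3 = 1.5/3 = 0.5
  S[X_2,X_2] = ((-0.5)·(-0.5) + (1.5)·(1.5) + (-0.5)·(-0.5) + (-0.5)·(-0.5)) / 3 = 3/3 = 1
  S = [[2.25, 0.5],
 [0.5, 1]].

Step 3 — invert S. det(S) = 2.25·1 - (0.5)² = 2.
  S^{-1} = (1/det) · [[d, -b], [-b, a]] = [[0.5, -0.25],
 [-0.25, 1.125]].

Step 4 — quadratic form (x̄ - mu_0)^T · S^{-1} · (x̄ - mu_0):
  S^{-1} · (x̄ - mu_0) = (0, -1.5),
  (x̄ - mu_0)^T · [...] = (-0.75)·(0) + (-1.5)·(-1.5) = 2.25.

Step 5 — scale by n: T² = 4 · 2.25 = 9.

T² ≈ 9


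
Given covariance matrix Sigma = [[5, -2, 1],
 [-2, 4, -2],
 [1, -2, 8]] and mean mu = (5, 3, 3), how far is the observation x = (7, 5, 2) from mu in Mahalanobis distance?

Step 1 — centre the observation: (x - mu) = (2, 2, -1).

Step 2 — invert Sigma (cofactor / det for 3×3, or solve directly):
  Sigma^{-1} = [[0.25, 0.125, 0],
 [0.125, 0.3482, 0.0714],
 [0, 0.0714, 0.1429]].

Step 3 — form the quadratic (x - mu)^T · Sigma^{-1} · (x - mu):
  Sigma^{-1} · (x - mu) = (0.75, 0.875, 0).
  (x - mu)^T · [Sigma^{-1} · (x - mu)] = (2)·(0.75) + (2)·(0.875) + (-1)·(0) = 3.25.

Step 4 — take square root: d = √(3.25) ≈ 1.8028.

d(x, mu) = √(3.25) ≈ 1.8028


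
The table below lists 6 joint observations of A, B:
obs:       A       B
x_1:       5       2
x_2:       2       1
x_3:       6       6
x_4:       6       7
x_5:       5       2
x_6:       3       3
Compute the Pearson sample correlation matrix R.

Step 1 — column means:
  mean(A) = (5 + 2 + 6 + 6 + 5 + 3) / 6 = 27/6 = 4.5
  mean(B) = (2 + 1 + 6 + 7 + 2 + 3) / 6 = 21/6 = 3.5

Step 2 — sample variances and covariances s[i,j] = (1/(n-1)) · Σ_k (x_{k,i} - mean_i) · (x_{k,j} - mean_j), with n-1 = 5:
  s[A,A] = ((0.5)·(0.5) + (-2.5)·(-2.5) + (1.5)·(1.5) + (1.5)·(1.5) + (0.5)·(0.5) + (-1.5)·(-1.5)) / 5 = 13.5/5 = 2.7
  s[A,B] = ((0.5)·(-1.5) + (-2.5)·(-2.5) + (1.5)·(2.5) + (1.5)·(3.5) + (0.5)·(-1.5) + (-1.5)·(-0.5)) / 5 = 14.5/5 = 2.9
  s[B,B] = ((-1.5)·(-1.5) + (-2.5)·(-2.5) + (2.5)·(2.5) + (3.5)·(3.5) + (-1.5)·(-1.5) + (-0.5)·(-0.5)) / 5 = 29.5/5 = 5.9
  Sample standard deviations s_i = √(s[i,i]):
  s(A) = √(2.7) = 1.6432
  s(B) = √(5.9) = 2.429

Step 3 — r_{ij} = s_{ij} / (s_i · s_j):
  r[A,A] = 1 (diagonal).
  r[A,B] = 2.9 / (1.6432 · 2.429) = 2.9 / 3.9912 = 0.7266
  r[B,B] = 1 (diagonal).

R is symmetric with unit diagonal. Assembling:

R = [[1, 0.7266],
 [0.7266, 1]]


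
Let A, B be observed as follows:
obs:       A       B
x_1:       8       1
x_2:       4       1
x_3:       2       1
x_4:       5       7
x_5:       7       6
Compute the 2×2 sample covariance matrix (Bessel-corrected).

Step 1 — column means:
  mean(A) = (8 + 4 + 2 + 5 + 7) / 5 = 26/5 = 5.2
  mean(B) = (1 + 1 + 1 + 7 + 6) / 5 = 16/5 = 3.2

Step 2 — sample covariance S[i,j] = (1/(n-1)) · Σ_k (x_{k,i} - mean_i) · (x_{k,j} - mean_j), with n-1 = 4.
  S[A,A] = ((2.8)·(2.8) + (-1.2)·(-1.2) + (-3.2)·(-3.2) + (-0.2)·(-0.2) + (1.8)·(1.8)) / 4 = 22.8/4 = 5.7
  S[A,B] = ((2.8)·(-2.2) + (-1.2)·(-2.2) + (-3.2)·(-2.2) + (-0.2)·(3.8) + (1.8)·(2.8)) / 4 = 7.8/4 = 1.95
  S[B,B] = ((-2.2)·(-2.2) + (-2.2)·(-2.2) + (-2.2)·(-2.2) + (3.8)·(3.8) + (2.8)·(2.8)) / 4 = 36.8/4 = 9.2

S is symmetric (S[j,i] = S[i,j]). Assembling:

S = [[5.7, 1.95],
 [1.95, 9.2]]


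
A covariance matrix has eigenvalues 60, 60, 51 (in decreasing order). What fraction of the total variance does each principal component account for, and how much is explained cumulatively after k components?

Step 1 — total variance = trace(Sigma) = Σ λ_i = 60 + 60 + 51 = 171.

Step 2 — fraction explained by component i = λ_i / Σ λ:
  PC1: 60/171 = 0.3509
  PC2: 60/171 = 0.3509
  PC3: 51/171 = 0.2982

Step 3 — cumulative fraction after k components = (λ_1 + ... + λ_k) / Σ λ:
  k = 1: 60/171 = 0.3509
  k = 2: (60 + 60)/171 = 120/171 = 0.7018
  k = 3: (60 + 60 + 51)/171 = 171/171 = 1

Summary (fraction, with percent):

explained: PC1 0.3509 (35.09%), PC2 0.3509 (35.09%), PC3 0.2982 (29.82%);  cumulative: 0.3509, 0.7018, 1


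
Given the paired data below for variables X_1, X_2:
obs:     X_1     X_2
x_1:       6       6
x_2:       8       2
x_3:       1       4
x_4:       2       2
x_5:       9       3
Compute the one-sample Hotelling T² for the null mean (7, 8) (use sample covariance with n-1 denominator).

Step 1 — sample mean vector:
  mean(X_1) = (6 + 8 + 1 + 2 + 9) / 5 = 26/5 = 5.2
  mean(X_2) = (6 + 2 + 4 + 2 + 3) / 5 = 17/5 = 3.4
  x̄ = (5.2, 3.4),  deviation x̄ - mu_0 = (5.2, 3.4) - (7, 8) = (-1.8, -4.6).

Step 2 — sample covariance matrix, S[i,j] = (1/(n-1)) · Σ_k (x_{k,i} - mean_i) · (x_{k,j} - mean_j), divisor n-1 = 4:
  S[X_1,X_1] = ((0.8)·(0.8) + (2.8)·(2.8) + (-4.2)·(-4.2) + (-3.2)·(-3.2) + (3.8)·(3.8)) / 4 = 50.8/4 = 12.7
  S[X_1,X_2] = ((0.8)·(2.6) + (2.8)·(-1.4) + (-4.2)·(0.6) + (-3.2)·(-1.4) + (3.8)·(-0.4)) / 4 = -1.4/4 = -0.35
  S[X_2,X_2] = ((2.6)·(2.6) + (-1.4)·(-1.4) + (0.6)·(0.6) + (-1.4)·(-1.4) + (-0.4)·(-0.4)) / 4 = 11.2/4 = 2.8
  S = [[12.7, -0.35],
 [-0.35, 2.8]].

Step 3 — invert S. det(S) = 12.7·2.8 - (-0.35)² = 35.4375.
  S^{-1} = (1/det) · [[d, -b], [-b, a]] = [[0.079, 0.0099],
 [0.0099, 0.3584]].

Step 4 — quadratic form (x̄ - mu_0)^T · S^{-1} · (x̄ - mu_0):
  S^{-1} · (x̄ - mu_0) = (-0.1877, -1.6663),
  (x̄ - mu_0)^T · [...] = (-1.8)·(-0.1877) + (-4.6)·(-1.6663) = 8.0028.

Step 5 — scale by n: T² = 5 · 8.0028 = 40.0141.

T² ≈ 40.0141


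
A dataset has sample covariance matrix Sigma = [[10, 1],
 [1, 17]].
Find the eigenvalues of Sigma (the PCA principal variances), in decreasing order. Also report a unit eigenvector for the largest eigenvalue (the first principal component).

Step 1 — characteristic polynomial of 2×2 Sigma:
  det(Sigma - λI) = λ² - trace · λ + det = 0.
  trace = 10 + 17 = 27, det = 10·17 - (1)² = 169.
Step 2 — discriminant:
  Δ = trace² - 4·det = 729 - 676 = 53.
Step 3 — eigenvalues:
  λ = (trace ± √Δ)/2 = (27 ± 7.2801)/2,
  λ_1 = 17.1401,  λ_2 = 9.8599.

Step 4 — unit eigenvector for λ_1: solve (Sigma - λ_1 I)v = 0. First row:
  (10 - 17.1401)·v_x + (1)·v_y = 0, i.e. (-7.1401)·v_x + (1)·v_y = 0,
  so v ∝ (b, λ_1 - a) = (1, 7.1401) = u.
  ||u|| = √((1)² + (7.1401)²) = √(51.9804) ≈ 7.2097,
  v_1 = u/||u|| ≈ (0.1387, 0.9903) (||v_1|| = 1).

λ_1 = 17.1401,  λ_2 = 9.8599;  v_1 ≈ (0.1387, 0.9903)


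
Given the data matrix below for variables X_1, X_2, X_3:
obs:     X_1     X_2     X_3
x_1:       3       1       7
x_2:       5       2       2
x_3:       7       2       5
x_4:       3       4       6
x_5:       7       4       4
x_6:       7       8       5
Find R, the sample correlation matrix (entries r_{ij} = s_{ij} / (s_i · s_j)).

Step 1 — column means:
  mean(X_1) = (3 + 5 + 7 + 3 + 7 + 7) / 6 = 32/6 = 5.3333
  mean(X_2) = (1 + 2 + 2 + 4 + 4 + 8) / 6 = 21/6 = 3.5
  mean(X_3) = (7 + 2 + 5 + 6 + 4 + 5) / 6 = 29/6 = 4.8333

Step 2 — sample variances and covariances s[i,j] = (1/(n-1)) · Σ_k (x_{k,i} - mean_i) · (x_{k,j} - mean_j), with n-1 = 5:
  s[X_1,X_1] = ((-2.3333)·(-2.3333) + (-0.3333)·(-0.3333) + (1.6667)·(1.6667) + (-2.3333)·(-2.3333) + (1.6667)·(1.6667) + (1.6667)·(1.6667)) / 5 = 19.3333/5 = 3.8667
  s[X_1,X_2] = ((-2.3333)·(-2.5) + (-0.3333)·(-1.5) + (1.6667)·(-1.5) + (-2.3333)·(0.5) + (1.6667)·(0.5) + (1.6667)·(4.5)) / 5 = 11/5 = 2.2
  s[X_1,X_3] = ((-2.3333)·(2.1667) + (-0.3333)·(-2.8333) + (1.6667)·(0.1667) + (-2.3333)·(1.1667) + (1.6667)·(-0.8333) + (1.6667)·(0.1667)) / 5 = -7.6667/5 = -1.5333
  s[X_2,X_2] = ((-2.5)·(-2.5) + (-1.5)·(-1.5) + (-1.5)·(-1.5) + (0.5)·(0.5) + (0.5)·(0.5) + (4.5)·(4.5)) / 5 = 31.5/5 = 6.3
  s[X_2,X_3] = ((-2.5)·(2.1667) + (-1.5)·(-2.8333) + (-1.5)·(0.1667) + (0.5)·(1.1667) + (0.5)·(-0.8333) + (4.5)·(0.1667)) / 5 = -0.5/5 = -0.1
  s[X_3,X_3] = ((2.1667)·(2.1667) + (-2.8333)·(-2.8333) + (0.1667)·(0.1667) + (1.1667)·(1.1667) + (-0.8333)·(-0.8333) + (0.1667)·(0.1667)) / 5 = 14.8333/5 = 2.9667
  Sample standard deviations s_i = √(s[i,i]):
  s(X_1) = √(3.8667) = 1.9664
  s(X_2) = √(6.3) = 2.51
  s(X_3) = √(2.9667) = 1.7224

Step 3 — r_{ij} = s_{ij} / (s_i · s_j):
  r[X_1,X_1] = 1 (diagonal).
  r[X_1,X_2] = 2.2 / (1.9664 · 2.51) = 2.2 / 4.9356 = 0.4457
  r[X_1,X_3] = -1.5333 / (1.9664 · 1.7224) = -1.5333 / 3.3869 = -0.4527
  r[X_2,X_2] = 1 (diagonal).
  r[X_2,X_3] = -0.1 / (2.51 · 1.7224) = -0.1 / 4.3232 = -0.0231
  r[X_3,X_3] = 1 (diagonal).

R is symmetric with unit diagonal. Assembling:

R = [[1, 0.4457, -0.4527],
 [0.4457, 1, -0.0231],
 [-0.4527, -0.0231, 1]]


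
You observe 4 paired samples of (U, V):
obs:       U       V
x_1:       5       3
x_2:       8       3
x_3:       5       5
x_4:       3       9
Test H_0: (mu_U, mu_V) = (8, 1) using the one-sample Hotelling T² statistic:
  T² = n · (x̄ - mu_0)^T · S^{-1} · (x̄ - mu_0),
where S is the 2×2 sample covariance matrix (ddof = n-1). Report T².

Step 1 — sample mean vector:
  mean(U) = (5 + 8 + 5 + 3) / 4 = 21/4 = 5.25
  mean(V) = (3 + 3 + 5 + 9) / 4 = 20/4 = 5
  x̄ = (5.25, 5),  deviation x̄ - mu_0 = (5.25, 5) - (8, 1) = (-2.75, 4).

Step 2 — sample covariance matrix, S[i,j] = (1/(n-1)) · Σ_k (x_{k,i} - mean_i) · (x_{k,j} - mean_j), divisor n-1 = 3:
  S[U,U] = ((-0.25)·(-0.25) + (2.75)·(2.75) + (-0.25)·(-0.25) + (-2.25)·(-2.25)) / 3 = 12.75/3 = 4.25
  S[U,V] = ((-0.25)·(-2) + (2.75)·(-2) + (-0.25)·(0) + (-2.25)·(4)) / 3 = -14/3 = -4.6667
  S[V,V] = ((-2)·(-2) + (-2)·(-2) + (0)·(0) + (4)·(4)) / 3 = 24/3 = 8
  S = [[4.25, -4.6667],
 [-4.6667, 8]].

Step 3 — invert S. det(S) = 4.25·8 - (-4.6667)² = 12.2222.
  S^{-1} = (1/det) · [[d, -b], [-b, a]] = [[0.6545, 0.3818],
 [0.3818, 0.3477]].

Step 4 — quadratic form (x̄ - mu_0)^T · S^{-1} · (x̄ - mu_0):
  S^{-1} · (x̄ - mu_0) = (-0.2727, 0.3409),
  (x̄ - mu_0)^T · [...] = (-2.75)·(-0.2727) + (4)·(0.3409) = 2.1136.

Step 5 — scale by n: T² = 4 · 2.1136 = 8.4545.

T² ≈ 8.4545


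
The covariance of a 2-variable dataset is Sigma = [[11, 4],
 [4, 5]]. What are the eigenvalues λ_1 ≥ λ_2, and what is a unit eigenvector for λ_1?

Step 1 — characteristic polynomial of 2×2 Sigma:
  det(Sigma - λI) = λ² - trace · λ + det = 0.
  trace = 11 + 5 = 16, det = 11·5 - (4)² = 39.
Step 2 — discriminant:
  Δ = trace² - 4·det = 256 - 156 = 100.
Step 3 — eigenvalues:
  λ = (trace ± √Δ)/2 = (16 ± 10)/2,
  λ_1 = 13,  λ_2 = 3.

Step 4 — unit eigenvector for λ_1: solve (Sigma - λ_1 I)v = 0. First row:
  (11 - 13)·v_x + (4)·v_y = 0, i.e. (-2)·v_x + (4)·v_y = 0,
  so v ∝ (b, λ_1 - a) = (4, 2) = u.
  ||u|| = √((4)² + (2)²) = √(20) ≈ 4.4721,
  v_1 = u/||u|| ≈ (0.8944, 0.4472) (||v_1|| = 1).

λ_1 = 13,  λ_2 = 3;  v_1 ≈ (0.8944, 0.4472)


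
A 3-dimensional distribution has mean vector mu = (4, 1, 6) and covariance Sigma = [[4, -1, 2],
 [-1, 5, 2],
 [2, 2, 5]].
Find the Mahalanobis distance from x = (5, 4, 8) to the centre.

Step 1 — centre the observation: (x - mu) = (1, 3, 2).

Step 2 — invert Sigma (cofactor / det for 3×3, or solve directly):
  Sigma^{-1} = [[0.4118, 0.1765, -0.2353],
 [0.1765, 0.3137, -0.1961],
 [-0.2353, -0.1961, 0.3725]].

Step 3 — form the quadratic (x - mu)^T · Sigma^{-1} · (x - mu):
  Sigma^{-1} · (x - mu) = (0.4706, 0.7255, -0.0784).
  (x - mu)^T · [Sigma^{-1} · (x - mu)] = (1)·(0.4706) + (3)·(0.7255) + (2)·(-0.0784) = 2.4902.

Step 4 — take square root: d = √(2.4902) ≈ 1.578.

d(x, mu) = √(2.4902) ≈ 1.578


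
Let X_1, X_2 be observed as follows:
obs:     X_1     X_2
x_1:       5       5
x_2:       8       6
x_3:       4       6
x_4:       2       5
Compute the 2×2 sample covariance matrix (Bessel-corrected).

Step 1 — column means:
  mean(X_1) = (5 + 8 + 4 + 2) / 4 = 19/4 = 4.75
  mean(X_2) = (5 + 6 + 6 + 5) / 4 = 22/4 = 5.5

Step 2 — sample covariance S[i,j] = (1/(n-1)) · Σ_k (x_{k,i} - mean_i) · (x_{k,j} - mean_j), with n-1 = 3.
  S[X_1,X_1] = ((0.25)·(0.25) + (3.25)·(3.25) + (-0.75)·(-0.75) + (-2.75)·(-2.75)) / 3 = 18.75/3 = 6.25
  S[X_1,X_2] = ((0.25)·(-0.5) + (3.25)·(0.5) + (-0.75)·(0.5) + (-2.75)·(-0.5)) / 3 = 2.5/3 = 0.8333
  S[X_2,X_2] = ((-0.5)·(-0.5) + (0.5)·(0.5) + (0.5)·(0.5) + (-0.5)·(-0.5)) / 3 = 1/3 = 0.3333

S is symmetric (S[j,i] = S[i,j]). Assembling:

S = [[6.25, 0.8333],
 [0.8333, 0.3333]]


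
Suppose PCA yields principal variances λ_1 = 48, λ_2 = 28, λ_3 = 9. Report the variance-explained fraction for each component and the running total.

Step 1 — total variance = trace(Sigma) = Σ λ_i = 48 + 28 + 9 = 85.

Step 2 — fraction explained by component i = λ_i / Σ λ:
  PC1: 48/85 = 0.5647
  PC2: 28/85 = 0.3294
  PC3: 9/85 = 0.1059

Step 3 — cumulative fraction after k components = (λ_1 + ... + λ_k) / Σ λ:
  k = 1: 48/85 = 0.5647
  k = 2: (48 + 28)/85 = 76/85 = 0.8941
  k = 3: (48 + 28 + 9)/85 = 85/85 = 1

Summary (fraction, with percent):

explained: PC1 0.5647 (56.47%), PC2 0.3294 (32.94%), PC3 0.1059 (10.59%);  cumulative: 0.5647, 0.8941, 1


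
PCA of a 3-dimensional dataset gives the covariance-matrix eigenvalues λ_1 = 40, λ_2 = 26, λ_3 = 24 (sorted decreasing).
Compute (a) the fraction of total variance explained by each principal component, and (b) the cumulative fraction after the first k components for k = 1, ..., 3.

Step 1 — total variance = trace(Sigma) = Σ λ_i = 40 + 26 + 24 = 90.

Step 2 — fraction explained by component i = λ_i / Σ λ:
  PC1: 40/90 = 0.4444
  PC2: 26/90 = 0.2889
  PC3: 24/90 = 0.2667

Step 3 — cumulative fraction after k components = (λ_1 + ... + λ_k) / Σ λ:
  k = 1: 40/90 = 0.4444
  k = 2: (40 + 26)/90 = 66/90 = 0.7333
  k = 3: (40 + 26 + 24)/90 = 90/90 = 1

Summary (fraction, with percent):

explained: PC1 0.4444 (44.44%), PC2 0.2889 (28.89%), PC3 0.2667 (26.67%);  cumulative: 0.4444, 0.7333, 1


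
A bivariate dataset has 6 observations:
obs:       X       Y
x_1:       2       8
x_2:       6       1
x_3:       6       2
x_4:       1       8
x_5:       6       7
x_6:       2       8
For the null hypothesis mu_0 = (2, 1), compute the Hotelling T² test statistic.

Step 1 — sample mean vector:
  mean(X) = (2 + 6 + 6 + 1 + 6 + 2) / 6 = 23/6 = 3.8333
  mean(Y) = (8 + 1 + 2 + 8 + 7 + 8) / 6 = 34/6 = 5.6667
  x̄ = (3.8333, 5.6667),  deviation x̄ - mu_0 = (3.8333, 5.6667) - (2, 1) = (1.8333, 4.6667).

Step 2 — sample covariance matrix, S[i,j] = (1/(n-1)) · Σ_k (x_{k,i} - mean_i) · (x_{k,j} - mean_j), divisor n-1 = 5:
  S[X,X] = ((-1.8333)·(-1.8333) + (2.1667)·(2.1667) + (2.1667)·(2.1667) + (-2.8333)·(-2.8333) + (2.1667)·(2.1667) + (-1.8333)·(-1.8333)) / 5 = 28.8333/5 = 5.7667
  S[X,Y] = ((-1.8333)·(2.3333) + (2.1667)·(-4.6667) + (2.1667)·(-3.6667) + (-2.8333)·(2.3333) + (2.1667)·(1.3333) + (-1.8333)·(2.3333)) / 5 = -30.3333/5 = -6.0667
  S[Y,Y] = ((2.3333)·(2.3333) + (-4.6667)·(-4.6667) + (-3.6667)·(-3.6667) + (2.3333)·(2.3333) + (1.3333)·(1.3333) + (2.3333)·(2.3333)) / 5 = 53.3333/5 = 10.6667
  S = [[5.7667, -6.0667],
 [-6.0667, 10.6667]].

Step 3 — invert S. det(S) = 5.7667·10.6667 - (-6.0667)² = 24.7067.
  S^{-1} = (1/det) · [[d, -b], [-b, a]] = [[0.4317, 0.2455],
 [0.2455, 0.2334]].

Step 4 — quadratic form (x̄ - mu_0)^T · S^{-1} · (x̄ - mu_0):
  S^{-1} · (x̄ - mu_0) = (1.9374, 1.5394),
  (x̄ - mu_0)^T · [...] = (1.8333)·(1.9374) + (4.6667)·(1.5394) = 10.7357.

Step 5 — scale by n: T² = 6 · 10.7357 = 64.4145.

T² ≈ 64.4145


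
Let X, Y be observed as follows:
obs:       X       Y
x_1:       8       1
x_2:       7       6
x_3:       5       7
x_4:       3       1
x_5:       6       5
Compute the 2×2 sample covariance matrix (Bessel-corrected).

Step 1 — column means:
  mean(X) = (8 + 7 + 5 + 3 + 6) / 5 = 29/5 = 5.8
  mean(Y) = (1 + 6 + 7 + 1 + 5) / 5 = 20/5 = 4

Step 2 — sample covariance S[i,j] = (1/(n-1)) · Σ_k (x_{k,i} - mean_i) · (x_{k,j} - mean_j), with n-1 = 4.
  S[X,X] = ((2.2)·(2.2) + (1.2)·(1.2) + (-0.8)·(-0.8) + (-2.8)·(-2.8) + (0.2)·(0.2)) / 4 = 14.8/4 = 3.7
  S[X,Y] = ((2.2)·(-3) + (1.2)·(2) + (-0.8)·(3) + (-2.8)·(-3) + (0.2)·(1)) / 4 = 2/4 = 0.5
  S[Y,Y] = ((-3)·(-3) + (2)·(2) + (3)·(3) + (-3)·(-3) + (1)·(1)) / 4 = 32/4 = 8

S is symmetric (S[j,i] = S[i,j]). Assembling:

S = [[3.7, 0.5],
 [0.5, 8]]


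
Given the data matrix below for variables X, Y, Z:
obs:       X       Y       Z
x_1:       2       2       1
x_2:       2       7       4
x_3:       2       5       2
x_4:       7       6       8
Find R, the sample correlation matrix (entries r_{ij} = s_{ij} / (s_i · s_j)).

Step 1 — column means:
  mean(X) = (2 + 2 + 2 + 7) / 4 = 13/4 = 3.25
  mean(Y) = (2 + 7 + 5 + 6) / 4 = 20/4 = 5
  mean(Z) = (1 + 4 + 2 + 8) / 4 = 15/4 = 3.75

Step 2 — sample variances and covariances s[i,j] = (1/(n-1)) · Σ_k (x_{k,i} - mean_i) · (x_{k,j} - mean_j), with n-1 = 3:
  s[X,X] = ((-1.25)·(-1.25) + (-1.25)·(-1.25) + (-1.25)·(-1.25) + (3.75)·(3.75)) / 3 = 18.75/3 = 6.25
  s[X,Y] = ((-1.25)·(-3) + (-1.25)·(2) + (-1.25)·(0) + (3.75)·(1)) / 3 = 5/3 = 1.6667
  s[X,Z] = ((-1.25)·(-2.75) + (-1.25)·(0.25) + (-1.25)·(-1.75) + (3.75)·(4.25)) / 3 = 21.25/3 = 7.0833
  s[Y,Y] = ((-3)·(-3) + (2)·(2) + (0)·(0) + (1)·(1)) / 3 = 14/3 = 4.6667
  s[Y,Z] = ((-3)·(-2.75) + (2)·(0.25) + (0)·(-1.75) + (1)·(4.25)) / 3 = 13/3 = 4.3333
  s[Z,Z] = ((-2.75)·(-2.75) + (0.25)·(0.25) + (-1.75)·(-1.75) + (4.25)·(4.25)) / 3 = 28.75/3 = 9.5833
  Sample standard deviations s_i = √(s[i,i]):
  s(X) = √(6.25) = 2.5
  s(Y) = √(4.6667) = 2.1602
  s(Z) = √(9.5833) = 3.0957

Step 3 — r_{ij} = s_{ij} / (s_i · s_j):
  r[X,X] = 1 (diagonal).
  r[X,Y] = 1.6667 / (2.5 · 2.1602) = 1.6667 / 5.4006 = 0.3086
  r[X,Z] = 7.0833 / (2.5 · 3.0957) = 7.0833 / 7.7392 = 0.9152
  r[Y,Y] = 1 (diagonal).
  r[Y,Z] = 4.3333 / (2.1602 · 3.0957) = 4.3333 / 6.6875 = 0.648
  r[Z,Z] = 1 (diagonal).

R is symmetric with unit diagonal. Assembling:

R = [[1, 0.3086, 0.9152],
 [0.3086, 1, 0.648],
 [0.9152, 0.648, 1]]


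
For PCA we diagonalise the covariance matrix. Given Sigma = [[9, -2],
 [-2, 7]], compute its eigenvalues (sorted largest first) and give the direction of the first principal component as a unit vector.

Step 1 — characteristic polynomial of 2×2 Sigma:
  det(Sigma - λI) = λ² - trace · λ + det = 0.
  trace = 9 + 7 = 16, det = 9·7 - (-2)² = 59.
Step 2 — discriminant:
  Δ = trace² - 4·det = 256 - 236 = 20.
Step 3 — eigenvalues:
  λ = (trace ± √Δ)/2 = (16 ± 4.4721)/2,
  λ_1 = 10.2361,  λ_2 = 5.7639.

Step 4 — unit eigenvector for λ_1: solve (Sigma - λ_1 I)v = 0. First row:
  (9 - 10.2361)·v_x + (-2)·v_y = 0, i.e. (-1.2361)·v_x + (-2)·v_y = 0,
  so v ∝ (b, λ_1 - a) = (-2, 1.2361); multiply by -1 so the first entry is positive: u = (2, -1.2361).
  ||u|| = √((2)² + (-1.2361)²) = √(5.5279) ≈ 2.3511,
  v_1 = u/||u|| ≈ (0.8507, -0.5257) (||v_1|| = 1).

λ_1 = 10.2361,  λ_2 = 5.7639;  v_1 ≈ (0.8507, -0.5257)


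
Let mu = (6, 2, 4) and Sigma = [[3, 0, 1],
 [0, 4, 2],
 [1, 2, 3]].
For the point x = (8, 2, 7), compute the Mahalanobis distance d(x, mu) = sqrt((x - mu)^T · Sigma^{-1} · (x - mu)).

Step 1 — centre the observation: (x - mu) = (2, 0, 3).

Step 2 — invert Sigma (cofactor / det for 3×3, or solve directly):
  Sigma^{-1} = [[0.4, 0.1, -0.2],
 [0.1, 0.4, -0.3],
 [-0.2, -0.3, 0.6]].

Step 3 — form the quadratic (x - mu)^T · Sigma^{-1} · (x - mu):
  Sigma^{-1} · (x - mu) = (0.2, -0.7, 1.4).
  (x - mu)^T · [Sigma^{-1} · (x - mu)] = (2)·(0.2) + (0)·(-0.7) + (3)·(1.4) = 4.6.

Step 4 — take square root: d = √(4.6) ≈ 2.1448.

d(x, mu) = √(4.6) ≈ 2.1448
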